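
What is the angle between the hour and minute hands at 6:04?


Hour hand = 6×30 + 4×0.5 = 182.0°
Minute hand = 4×6 = 24°
Difference = |182.0 - 24| = 158.0°

158.0°


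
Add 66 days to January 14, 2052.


Start: January 14, 2052
Add 66 days
January 14 → February 1: 31 - 14 + 1 = 18 days (66 - 18 = 48 left)
February 1 → March 1: 29 - 1 + 1 = 29 days (48 - 29 = 19 left)
March 1 + 19 = March 20, 2052

March 20, 2052


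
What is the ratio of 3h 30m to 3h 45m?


Duration 1: 210 minutes
Duration 2: 225 minutes
Ratio = 210:225
GCD = 15
Simplified = 14:15
As a decimal: 14/15 ≈ 0.93

14:15 (0.93)


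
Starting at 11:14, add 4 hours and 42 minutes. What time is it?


Start: 674 minutes from midnight
Add: 282 minutes
Total: 956 minutes
Hours: 956 ÷ 60 = 15 remainder 56

15:56


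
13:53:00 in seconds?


Hours: 13 × 3600 = 46800
Minutes: 53 × 60 = 3180
Seconds: 0
Total = 46800 + 3180 + 0 = 49980

49980 seconds


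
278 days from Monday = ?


Saturday

Start: Monday (index 0)
(0 + 278) mod 7
= 278 mod 7
= 5
Index 5 → Saturday


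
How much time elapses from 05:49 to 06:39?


0h 50m

End time in minutes: 6×60 + 39 = 399
Start time in minutes: 5×60 + 49 = 349
Difference = 399 - 349 = 50 minutes
= 0 hours 50 minutes


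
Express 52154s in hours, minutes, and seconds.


14h 29m 14s

Hours: 52154 ÷ 3600 = 14 remainder 1754
Minutes: 1754 ÷ 60 = 29 remainder 14
Seconds: 14


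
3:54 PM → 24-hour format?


15:54

Input: 3:54 PM
PM: 3 + 12 = 15


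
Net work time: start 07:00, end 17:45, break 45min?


10h 0m (600 minutes)

Total time = (17×60+45) - (7×60+0)
= 1065 - 420 = 645 min
Minus break: 645 - 45 = 600 min
= 10h 0m


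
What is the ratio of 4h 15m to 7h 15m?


17:29 (0.59)

Duration 1: 255 minutes
Duration 2: 435 minutes
Ratio = 255:435
GCD = 15
Simplified = 17:29
As a decimal: 17/29 ≈ 0.59


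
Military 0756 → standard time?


Hour: 7
7 < 12 → AM

7:56 AM


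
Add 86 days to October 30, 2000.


Start: October 30, 2000
Add 86 days
October 30 → November 1: 31 - 30 + 1 = 2 days (86 - 2 = 84 left)
November 1 → December 1: 30 - 1 + 1 = 30 days (84 - 30 = 54 left)
December 1 → January 1: 31 - 1 + 1 = 31 days (54 - 31 = 23 left)
January 1 + 23 = January 24, 2001

January 24, 2001


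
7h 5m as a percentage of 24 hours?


Total minutes: 7×60 + 5 = 425
Day = 24×60 = 1440 minutes
Fraction = 425/1440 ≈ 0.2951
As a percentage: 425/1440 × 100 ≈ 29.51%

0.2951 (29.51%)


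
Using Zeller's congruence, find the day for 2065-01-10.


Zeller's congruence:
q=10, m=13, k=64, j=20
h = (10 + ⌊13×14/5⌋ + 64 + ⌊64/4⌋ + ⌊20/4⌋ - 2×20) mod 7
= (10 + 36 + 64 + 16 + 5 - 40) mod 7
= 91 mod 7 = 0
h=0 → Saturday

Saturday


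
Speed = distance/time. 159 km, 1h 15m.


127.2 km/h

Distance: 159 km
Time: 1h 15m = 75 min = 75/60 = 5/4 hours
Speed = 159 ÷ (5/4) = 159 × 4 / 5 = 636/5 = 127.2 km/h


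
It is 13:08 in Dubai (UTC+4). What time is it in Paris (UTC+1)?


Time difference = UTC+1 - UTC+4 = -3 hours
New hour = (13 -3) mod 24
= 10 mod 24 = 10
Minutes unchanged → 10:08

10:08


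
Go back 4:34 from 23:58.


19:24

Start: 1438 minutes from midnight
Subtract: 274 minutes
Remaining: 1438 - 274 = 1164
Hours: 19, Minutes: 24


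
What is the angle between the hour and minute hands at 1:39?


Hour hand = 1×30 + 39×0.5 = 49.5°
Minute hand = 39×6 = 234°
Difference = |49.5 - 234| = 184.5°
Since > 180°: 360 - 184.5 = 175.5°

175.5°


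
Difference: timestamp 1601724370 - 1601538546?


185824 seconds (51.6 hours / 2.15 days)

Difference = 1601724370 - 1601538546 = 185824 seconds
In hours: 185824 / 3600 ≈ 51.6
In days: 185824 / 86400 ≈ 2.15


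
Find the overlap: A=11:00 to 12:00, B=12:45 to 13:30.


0 minutes

Meeting A: 660-720 (in minutes from midnight)
Meeting B: 765-810
Overlap start = max(660, 765) = 765
Overlap end = min(720, 810) = 720
Overlap = max(0, 720 - 765) = 0 min


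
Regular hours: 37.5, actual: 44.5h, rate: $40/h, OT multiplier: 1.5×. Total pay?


$1920.00

Regular: 37.5h × $40 = $1500.00
Overtime: 44.5 - 37.5 = 7.0h
OT pay: 7.0h × $40 × 1.5 = $420.00
Total = $1500.00 + $420.00 = $1920.00


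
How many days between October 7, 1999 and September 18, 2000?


From October 7, 1999 to September 18, 2000
Rest of October 1999: 31 - 7 = 24
Full months: November 30, December 31, January 31, February 2000 29, March 31, April 30, May 31, June 30, July 31, August 31
Days into September 2000: 18
Total = 24 + 30 + 31 + 31 + 29 + 31 + 30 + 31 + 30 + 31 + 31 + 18 = 347 days

347 days


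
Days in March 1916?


31 days

Month: March (month 3)
March has 31 days


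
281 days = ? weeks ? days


40 weeks 1 days

Weeks: 281 ÷ 7 = 40 remainder 1


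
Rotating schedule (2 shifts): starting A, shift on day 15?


Shifts: A, B
Start: A (index 0)
Day 15: (0 + 15 - 1) mod 2
= 14 mod 2
= 0
Index 0 → shift A

Shift A


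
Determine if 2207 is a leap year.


Rules: divisible by 4 AND (not by 100 OR by 400)
2207 ÷ 4 = 551 remainder 3 → not divisible by 4
Not divisible by 4 → not a leap year

No


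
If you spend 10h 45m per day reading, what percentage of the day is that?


44.8%

Time: 645 minutes
Day: 1440 minutes
Percentage = (645/1440) × 100 ≈ 44.8%


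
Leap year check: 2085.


No

Rules: divisible by 4 AND (not by 100 OR by 400)
2085 ÷ 4 = 521 remainder 1 → not divisible by 4
Not divisible by 4 → not a leap year


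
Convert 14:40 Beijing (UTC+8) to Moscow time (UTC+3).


Time difference = UTC+3 - UTC+8 = -5 hours
New hour = (14 -5) mod 24
= 9 mod 24 = 9
Minutes unchanged → 09:40

09:40


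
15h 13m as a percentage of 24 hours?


0.6340 (63.40%)

Total minutes: 15×60 + 13 = 913
Day = 24×60 = 1440 minutes
Fraction = 913/1440 ≈ 0.6340
As a percentage: 913/1440 × 100 ≈ 63.40%


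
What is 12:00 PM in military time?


12:00

Input: 12:00 PM
12 PM → 12 (noon)


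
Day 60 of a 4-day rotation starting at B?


Shift A

Shifts: A, B, C, D
Start: B (index 1)
Day 60: (1 + 60 - 1) mod 4
= 60 mod 4
= 0
Index 0 → shift A


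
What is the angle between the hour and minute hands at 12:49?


Hour hand (12 ≡ 0 on the dial): 0×30 + 49×0.5 = 24.5°
Minute hand = 49×6 = 294°
Difference = |24.5 - 294| = 269.5°
Since > 180°: 360 - 269.5 = 90.5°

90.5°


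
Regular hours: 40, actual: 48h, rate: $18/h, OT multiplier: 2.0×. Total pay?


Regular: 40h × $18 = $720.00
Overtime: 48 - 40 = 8h
OT pay: 8h × $18 × 2.0 = $288.00
Total = $720.00 + $288.00 = $1008.00

$1008.00


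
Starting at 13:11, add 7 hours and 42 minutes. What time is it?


20:53

Start: 791 minutes from midnight
Add: 462 minutes
Total: 1253 minutes
Hours: 1253 ÷ 60 = 20 remainder 53


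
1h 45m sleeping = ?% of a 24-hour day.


7.3%

Time: 105 minutes
Day: 1440 minutes
Percentage = (105/1440) × 100 ≈ 7.3%


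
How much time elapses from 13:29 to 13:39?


End time in minutes: 13×60 + 39 = 819
Start time in minutes: 13×60 + 29 = 809
Difference = 819 - 809 = 10 minutes
= 0 hours 10 minutes

0h 10m


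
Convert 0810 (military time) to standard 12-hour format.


Hour: 8
8 < 12 → AM

8:10 AM


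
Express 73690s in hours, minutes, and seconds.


20h 28m 10s

Hours: 73690 ÷ 3600 = 20 remainder 1690
Minutes: 1690 ÷ 60 = 28 remainder 10
Seconds: 10


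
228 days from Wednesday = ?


Sunday

Start: Wednesday (index 2)
(2 + 228) mod 7
= 230 mod 7
= 6
Index 6 → Sunday


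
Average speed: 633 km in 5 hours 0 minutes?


126.6 km/h

Distance: 633 km
Time: 5 hours
Speed = 633 / 5 = 126.6 km/h


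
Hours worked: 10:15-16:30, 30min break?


5h 45m (345 minutes)

Total time = (16×60+30) - (10×60+15)
= 990 - 615 = 375 min
Minus break: 375 - 30 = 345 min
= 5h 45m


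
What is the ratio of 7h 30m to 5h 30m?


15:11 (1.36)

Duration 1: 450 minutes
Duration 2: 330 minutes
Ratio = 450:330
GCD = 30
Simplified = 15:11
As a decimal: 15/11 ≈ 1.36


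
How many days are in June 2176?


Month: June (month 6)
June has 30 days

30 days


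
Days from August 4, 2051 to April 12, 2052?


From August 4, 2051 to April 12, 2052
Rest of August 2051: 31 - 4 = 27
Full months: September 30, October 31, November 30, December 31, January 31, February 2052 29, March 31
Days into April 2052: 12
Total = 27 + 30 + 31 + 30 + 31 + 31 + 29 + 31 + 12 = 252 days

252 days


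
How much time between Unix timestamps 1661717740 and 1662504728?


Difference = 1662504728 - 1661717740 = 786988 seconds
In hours: 786988 / 3600 ≈ 218.6
In days: 786988 / 86400 ≈ 9.11

786988 seconds (218.6 hours / 9.11 days)


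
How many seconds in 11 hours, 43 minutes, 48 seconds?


42228 seconds

Hours: 11 × 3600 = 39600
Minutes: 43 × 60 = 2580
Seconds: 48
Total = 39600 + 2580 + 48 = 42228


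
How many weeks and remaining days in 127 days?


18 weeks 1 days

Weeks: 127 ÷ 7 = 18 remainder 1


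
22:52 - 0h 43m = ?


22:09

Start: 1372 minutes from midnight
Subtract: 43 minutes
Remaining: 1372 - 43 = 1329
Hours: 22, Minutes: 9


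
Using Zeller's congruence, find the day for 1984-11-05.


Zeller's congruence:
q=5, m=11, k=84, j=19
h = (5 + ⌊13×12/5⌋ + 84 + ⌊84/4⌋ + ⌊19/4⌋ - 2×19) mod 7
= (5 + 31 + 84 + 21 + 4 - 38) mod 7
= 107 mod 7 = 2
h=2 → Monday

Monday


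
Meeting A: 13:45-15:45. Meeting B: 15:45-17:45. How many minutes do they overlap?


0 minutes

Meeting A: 825-945 (in minutes from midnight)
Meeting B: 945-1065
Overlap start = max(825, 945) = 945
Overlap end = min(945, 1065) = 945
Overlap = max(0, 945 - 945) = 0 min


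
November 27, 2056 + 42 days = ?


Start: November 27, 2056
Add 42 days
November 27 → December 1: 30 - 27 + 1 = 4 days (42 - 4 = 38 left)
December 1 → January 1: 31 - 1 + 1 = 31 days (38 - 31 = 7 left)
January 1 + 7 = January 8, 2057

January 8, 2057


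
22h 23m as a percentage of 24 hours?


Total minutes: 22×60 + 23 = 1343
Day = 24×60 = 1440 minutes
Fraction = 1343/1440 ≈ 0.9326
As a percentage: 1343/1440 × 100 ≈ 93.26%

0.9326 (93.26%)


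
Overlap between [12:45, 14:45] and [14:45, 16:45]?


0 minutes

Meeting A: 765-885 (in minutes from midnight)
Meeting B: 885-1005
Overlap start = max(765, 885) = 885
Overlap end = min(885, 1005) = 885
Overlap = max(0, 885 - 885) = 0 min


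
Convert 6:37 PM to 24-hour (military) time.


18:37

Input: 6:37 PM
PM: 6 + 12 = 18


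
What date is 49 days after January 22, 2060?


Start: January 22, 2060
Add 49 days
January 22 → February 1: 31 - 22 + 1 = 10 days (49 - 10 = 39 left)
February 1 → March 1: 29 - 1 + 1 = 29 days (39 - 29 = 10 left)
March 1 + 10 = March 11, 2060

March 11, 2060


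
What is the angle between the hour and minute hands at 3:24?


Hour hand = 3×30 + 24×0.5 = 102.0°
Minute hand = 24×6 = 144°
Difference = |102.0 - 144| = 42.0°

42.0°


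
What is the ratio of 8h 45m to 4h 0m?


35:16 (2.19)

Duration 1: 525 minutes
Duration 2: 240 minutes
Ratio = 525:240
GCD = 15
Simplified = 35:16
As a decimal: 35/16 ≈ 2.19


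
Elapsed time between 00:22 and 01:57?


1h 35m

End time in minutes: 1×60 + 57 = 117
Start time in minutes: 0×60 + 22 = 22
Difference = 117 - 22 = 95 minutes
= 1 hours 35 minutes


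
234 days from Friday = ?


Monday

Start: Friday (index 4)
(4 + 234) mod 7
= 238 mod 7
= 0
Index 0 → Monday


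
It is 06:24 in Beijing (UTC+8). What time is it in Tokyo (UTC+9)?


Time difference = UTC+9 - UTC+8 = +1 hours
New hour = (6 + 1) mod 24
= 7 mod 24 = 7
Minutes unchanged → 07:24

07:24


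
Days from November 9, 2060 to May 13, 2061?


From November 9, 2060 to May 13, 2061
Rest of November 2060: 30 - 9 = 21
Full months: December 31, January 31, February 2061 28, March 31, April 30
Days into May 2061: 13
Total = 21 + 31 + 31 + 28 + 31 + 30 + 13 = 185 days

185 days


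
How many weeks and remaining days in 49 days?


7 weeks 0 days

Weeks: 49 ÷ 7 = 7 remainder 0


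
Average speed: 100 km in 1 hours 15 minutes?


80.0 km/h

Distance: 100 km
Time: 1h 15m = 75 min = 75/60 = 5/4 hours
Speed = 100 ÷ (5/4) = 100 × 4 / 5 = 400/5 = 80.0 km/h


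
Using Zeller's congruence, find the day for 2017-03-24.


Zeller's congruence:
q=24, m=3, k=17, j=20
h = (24 + ⌊13×4/5⌋ + 17 + ⌊17/4⌋ + ⌊20/4⌋ - 2×20) mod 7
= (24 + 10 + 17 + 4 + 5 - 40) mod 7
= 20 mod 7 = 6
h=6 → Friday

Friday


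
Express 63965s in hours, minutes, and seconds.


Hours: 63965 ÷ 3600 = 17 remainder 2765
Minutes: 2765 ÷ 60 = 46 remainder 5
Seconds: 5

17h 46m 5s


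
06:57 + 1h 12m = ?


Start: 417 minutes from midnight
Add: 72 minutes
Total: 489 minutes
Hours: 489 ÷ 60 = 8 remainder 9

08:09


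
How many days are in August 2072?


Month: August (month 8)
August has 31 days

31 days


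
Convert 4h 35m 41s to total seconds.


Hours: 4 × 3600 = 14400
Minutes: 35 × 60 = 2100
Seconds: 41
Total = 14400 + 2100 + 41 = 16541

16541 seconds


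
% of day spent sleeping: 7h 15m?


Time: 435 minutes
Day: 1440 minutes
Percentage = (435/1440) × 100 ≈ 30.2%

30.2%


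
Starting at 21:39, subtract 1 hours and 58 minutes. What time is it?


Start: 1299 minutes from midnight
Subtract: 118 minutes
Remaining: 1299 - 118 = 1181
Hours: 19, Minutes: 41

19:41


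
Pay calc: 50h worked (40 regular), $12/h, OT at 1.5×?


Regular: 40h × $12 = $480.00
Overtime: 50 - 40 = 10h
OT pay: 10h × $12 × 1.5 = $180.00
Total = $480.00 + $180.00 = $660.00

$660.00


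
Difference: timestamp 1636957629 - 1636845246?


Difference = 1636957629 - 1636845246 = 112383 seconds
In hours: 112383 / 3600 ≈ 31.2
In days: 112383 / 86400 ≈ 1.30

112383 seconds (31.2 hours / 1.30 days)


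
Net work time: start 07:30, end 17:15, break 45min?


Total time = (17×60+15) - (7×60+30)
= 1035 - 450 = 585 min
Minus break: 585 - 45 = 540 min
= 9h 0m

9h 0m (540 minutes)


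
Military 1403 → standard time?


Hour: 14
14 - 12 = 2 → PM

2:03 PM


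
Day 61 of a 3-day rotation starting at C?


Shift C

Shifts: A, B, C
Start: C (index 2)
Day 61: (2 + 61 - 1) mod 3
= 62 mod 3
= 2
Index 2 → shift C


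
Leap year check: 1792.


Rules: divisible by 4 AND (not by 100 OR by 400)
1792 ÷ 4 = 448 exactly → divisible by 4
1792 ÷ 100 = 17 remainder 92 → not divisible by 100
Divisible by 4 but not by 100 → leap year

Yes


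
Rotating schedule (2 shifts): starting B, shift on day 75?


Shift B

Shifts: A, B
Start: B (index 1)
Day 75: (1 + 75 - 1) mod 2
= 75 mod 2
= 1
Index 1 → shift B


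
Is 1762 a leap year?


Rules: divisible by 4 AND (not by 100 OR by 400)
1762 ÷ 4 = 440 remainder 2 → not divisible by 4
Not divisible by 4 → not a leap year

No


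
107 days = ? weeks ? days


Weeks: 107 ÷ 7 = 15 remainder 2

15 weeks 2 days


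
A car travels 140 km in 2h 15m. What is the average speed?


Distance: 140 km
Time: 2h 15m = 135 min = 135/60 = 9/4 hours
Speed = 140 ÷ (9/4) = 140 × 4 / 9 = 560/9 ≈ 62.2 km/h

62.2 km/h


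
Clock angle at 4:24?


Hour hand = 4×30 + 24×0.5 = 132.0°
Minute hand = 24×6 = 144°
Difference = |132.0 - 144| = 12.0°

12.0°


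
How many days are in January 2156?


Month: January (month 1)
January has 31 days

31 days


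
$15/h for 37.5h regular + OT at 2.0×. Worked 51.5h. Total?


$982.50

Regular: 37.5h × $15 = $562.50
Overtime: 51.5 - 37.5 = 14.0h
OT pay: 14.0h × $15 × 2.0 = $420.00
Total = $562.50 + $420.00 = $982.50


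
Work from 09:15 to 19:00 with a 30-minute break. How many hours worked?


Total time = (19×60+0) - (9×60+15)
= 1140 - 555 = 585 min
Minus break: 585 - 30 = 555 min
= 9h 15m

9h 15m (555 minutes)


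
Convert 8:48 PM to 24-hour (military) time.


Input: 8:48 PM
PM: 8 + 12 = 20

20:48


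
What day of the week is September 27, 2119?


Zeller's congruence:
q=27, m=9, k=19, j=21
h = (27 + ⌊13×10/5⌋ + 19 + ⌊19/4⌋ + ⌊21/4⌋ - 2×21) mod 7
= (27 + 26 + 19 + 4 + 5 - 42) mod 7
= 39 mod 7 = 4
h=4 → Wednesday

Wednesday


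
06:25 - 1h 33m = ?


04:52

Start: 385 minutes from midnight
Subtract: 93 minutes
Remaining: 385 - 93 = 292
Hours: 4, Minutes: 52


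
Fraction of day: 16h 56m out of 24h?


0.7056 (70.56%)

Total minutes: 16×60 + 56 = 1016
Day = 24×60 = 1440 minutes
Fraction = 1016/1440 ≈ 0.7056
As a percentage: 1016/1440 × 100 ≈ 70.56%


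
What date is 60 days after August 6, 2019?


October 5, 2019

Start: August 6, 2019
Add 60 days
August 6 → September 1: 31 - 6 + 1 = 26 days (60 - 26 = 34 left)
September 1 → October 1: 30 - 1 + 1 = 30 days (34 - 30 = 4 left)
October 1 + 4 = October 5, 2019


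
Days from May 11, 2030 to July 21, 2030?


71 days

From May 11, 2030 to July 21, 2030
Rest of May 2030: 31 - 11 = 20
Full months: June 30
Days into July 2030: 21
Total = 20 + 30 + 21 = 71 days


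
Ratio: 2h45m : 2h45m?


1:1 (1.00)

Duration 1: 165 minutes
Duration 2: 165 minutes
Ratio = 165:165
GCD = 165
Simplified = 1:1
As a decimal: 1/1 = 1.00


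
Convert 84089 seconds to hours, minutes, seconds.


23h 21m 29s

Hours: 84089 ÷ 3600 = 23 remainder 1289
Minutes: 1289 ÷ 60 = 21 remainder 29
Seconds: 29


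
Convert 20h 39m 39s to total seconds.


Hours: 20 × 3600 = 72000
Minutes: 39 × 60 = 2340
Seconds: 39
Total = 72000 + 2340 + 39 = 74379

74379 seconds


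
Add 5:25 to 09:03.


Start: 543 minutes from midnight
Add: 325 minutes
Total: 868 minutes
Hours: 868 ÷ 60 = 14 remainder 28

14:28


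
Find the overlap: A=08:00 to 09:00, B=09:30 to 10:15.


Meeting A: 480-540 (in minutes from midnight)
Meeting B: 570-615
Overlap start = max(480, 570) = 570
Overlap end = min(540, 615) = 540
Overlap = max(0, 540 - 570) = 0 min

0 minutes


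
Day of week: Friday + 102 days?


Start: Friday (index 4)
(4 + 102) mod 7
= 106 mod 7
= 1
Index 1 → Tuesday

Tuesday


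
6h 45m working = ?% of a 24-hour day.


Time: 405 minutes
Day: 1440 minutes
Percentage = (405/1440) × 100 ≈ 28.1%

28.1%


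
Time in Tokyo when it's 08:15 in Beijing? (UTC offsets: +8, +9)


Time difference = UTC+9 - UTC+8 = +1 hours
New hour = (8 + 1) mod 24
= 9 mod 24 = 9
Minutes unchanged → 09:15

09:15


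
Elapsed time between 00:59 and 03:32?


End time in minutes: 3×60 + 32 = 212
Start time in minutes: 0×60 + 59 = 59
Difference = 212 - 59 = 153 minutes
= 2 hours 33 minutes

2h 33m


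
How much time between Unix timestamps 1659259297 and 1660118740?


Difference = 1660118740 - 1659259297 = 859443 seconds
In hours: 859443 / 3600 ≈ 238.7
In days: 859443 / 86400 ≈ 9.95

859443 seconds (238.7 hours / 9.95 days)


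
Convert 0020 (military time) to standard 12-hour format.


12:20 AM

Hour: 0
0 → 12 AM (midnight)


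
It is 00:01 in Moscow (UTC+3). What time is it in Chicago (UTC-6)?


15:01 (previous day)

Time difference = UTC-6 - UTC+3 = -9 hours
New hour = (0 -9) mod 24
= -9 mod 24 = 15
Minutes unchanged → 15:01; -9 < 0 → previous day


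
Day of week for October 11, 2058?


Friday

Zeller's congruence:
q=11, m=10, k=58, j=20
h = (11 + ⌊13×11/5⌋ + 58 + ⌊58/4⌋ + ⌊20/4⌋ - 2×20) mod 7
= (11 + 28 + 58 + 14 + 5 - 40) mod 7
= 76 mod 7 = 6
h=6 → Friday


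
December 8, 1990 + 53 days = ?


January 30, 1991

Start: December 8, 1990
Add 53 days
December 8 → January 1: 31 - 8 + 1 = 24 days (53 - 24 = 29 left)
January 1 + 29 = January 30, 1991


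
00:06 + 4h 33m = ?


04:39

Start: 6 minutes from midnight
Add: 273 minutes
Total: 279 minutes
Hours: 279 ÷ 60 = 4 remainder 39


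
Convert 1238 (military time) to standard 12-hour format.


Hour: 12
12 → 12 PM (noon)

12:38 PM


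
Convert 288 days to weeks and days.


Weeks: 288 ÷ 7 = 41 remainder 1

41 weeks 1 days


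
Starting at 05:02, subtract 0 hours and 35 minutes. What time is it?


04:27

Start: 302 minutes from midnight
Subtract: 35 minutes
Remaining: 302 - 35 = 267
Hours: 4, Minutes: 27


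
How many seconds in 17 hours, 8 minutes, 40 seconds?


61720 seconds

Hours: 17 × 3600 = 61200
Minutes: 8 × 60 = 480
Seconds: 40
Total = 61200 + 480 + 40 = 61720


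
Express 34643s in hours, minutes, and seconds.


Hours: 34643 ÷ 3600 = 9 remainder 2243
Minutes: 2243 ÷ 60 = 37 remainder 23
Seconds: 23

9h 37m 23s


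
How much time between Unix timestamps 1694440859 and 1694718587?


277728 seconds (77.1 hours / 3.21 days)

Difference = 1694718587 - 1694440859 = 277728 seconds
In hours: 277728 / 3600 ≈ 77.1
In days: 277728 / 86400 ≈ 3.21


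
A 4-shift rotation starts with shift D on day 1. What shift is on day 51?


Shifts: A, B, C, D
Start: D (index 3)
Day 51: (3 + 51 - 1) mod 4
= 53 mod 4
= 1
Index 1 → shift B

Shift B


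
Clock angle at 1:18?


69.0°

Hour hand = 1×30 + 18×0.5 = 39.0°
Minute hand = 18×6 = 108°
Difference = |39.0 - 108| = 69.0°


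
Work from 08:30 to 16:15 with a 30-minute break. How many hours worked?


Total time = (16×60+15) - (8×60+30)
= 975 - 510 = 465 min
Minus break: 465 - 30 = 435 min
= 7h 15m

7h 15m (435 minutes)


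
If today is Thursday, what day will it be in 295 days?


Friday

Start: Thursday (index 3)
(3 + 295) mod 7
= 298 mod 7
= 4
Index 4 → Friday


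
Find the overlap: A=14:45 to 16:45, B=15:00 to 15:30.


Meeting A: 885-1005 (in minutes from midnight)
Meeting B: 900-930
Overlap start = max(885, 900) = 900
Overlap end = min(1005, 930) = 930
Overlap = max(0, 930 - 900) = 30 min

30 minutes


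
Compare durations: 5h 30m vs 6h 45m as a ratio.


22:27 (0.81)

Duration 1: 330 minutes
Duration 2: 405 minutes
Ratio = 330:405
GCD = 15
Simplified = 22:27
As a decimal: 22/27 ≈ 0.81


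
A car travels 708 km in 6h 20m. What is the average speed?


111.8 km/h

Distance: 708 km
Time: 6h 20m = 380 min = 380/60 = 19/3 hours
Speed = 708 ÷ (19/3) = 708 × 3 / 19 = 2124/19 ≈ 111.8 km/h


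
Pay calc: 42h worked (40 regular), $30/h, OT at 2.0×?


$1320.00

Regular: 40h × $30 = $1200.00
Overtime: 42 - 40 = 2h
OT pay: 2h × $30 × 2.0 = $120.00
Total = $1200.00 + $120.00 = $1320.00


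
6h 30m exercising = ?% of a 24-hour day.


Time: 390 minutes
Day: 1440 minutes
Percentage = (390/1440) × 100 ≈ 27.1%

27.1%


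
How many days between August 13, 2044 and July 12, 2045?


333 days

From August 13, 2044 to July 12, 2045
Rest of August 2044: 31 - 13 = 18
Full months: September 30, October 31, November 30, December 31, January 31, February 2045 28, March 31, April 30, May 31, June 30
Days into July 2045: 12
Total = 18 + 30 + 31 + 30 + 31 + 31 + 28 + 31 + 30 + 31 + 30 + 12 = 333 days


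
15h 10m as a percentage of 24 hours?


Total minutes: 15×60 + 10 = 910
Day = 24×60 = 1440 minutes
Fraction = 910/1440 ≈ 0.6319
As a percentage: 910/1440 × 100 ≈ 63.19%

0.6319 (63.19%)


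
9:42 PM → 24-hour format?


21:42

Input: 9:42 PM
PM: 9 + 12 = 21


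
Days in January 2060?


Month: January (month 1)
January has 31 days

31 days


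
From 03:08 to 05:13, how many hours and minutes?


End time in minutes: 5×60 + 13 = 313
Start time in minutes: 3×60 + 8 = 188
Difference = 313 - 188 = 125 minutes
= 2 hours 5 minutes

2h 5m


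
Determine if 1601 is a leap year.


No

Rules: divisible by 4 AND (not by 100 OR by 400)
1601 ÷ 4 = 400 remainder 1 → not divisible by 4
Not divisible by 4 → not a leap year


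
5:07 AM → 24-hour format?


05:07

Input: 5:07 AM
AM hour stays: 5


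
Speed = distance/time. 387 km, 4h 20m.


89.3 km/h

Distance: 387 km
Time: 4h 20m = 260 min = 260/60 = 13/3 hours
Speed = 387 ÷ (13/3) = 387 × 3 / 13 = 1161/13 ≈ 89.3 km/h


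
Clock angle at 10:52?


Hour hand = 10×30 + 52×0.5 = 326.0°
Minute hand = 52×6 = 312°
Difference = |326.0 - 312| = 14.0°

14.0°


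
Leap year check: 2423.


Rules: divisible by 4 AND (not by 100 OR by 400)
2423 ÷ 4 = 605 remainder 3 → not divisible by 4
Not divisible by 4 → not a leap year

No


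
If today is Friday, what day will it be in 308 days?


Start: Friday (index 4)
(4 + 308) mod 7
= 312 mod 7
= 4
Index 4 → Friday

Friday


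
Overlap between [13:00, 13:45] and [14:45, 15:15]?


Meeting A: 780-825 (in minutes from midnight)
Meeting B: 885-915
Overlap start = max(780, 885) = 885
Overlap end = min(825, 915) = 825
Overlap = max(0, 825 - 885) = 0 min

0 minutes


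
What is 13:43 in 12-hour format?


1:43 PM

Hour: 13
13 - 12 = 1 → PM


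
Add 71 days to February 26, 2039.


May 8, 2039

Start: February 26, 2039
Add 71 days
February 26 → March 1: 28 - 26 + 1 = 3 days (71 - 3 = 68 left)
March 1 → April 1: 31 - 1 + 1 = 31 days (68 - 31 = 37 left)
April 1 → May 1: 30 - 1 + 1 = 30 days (37 - 30 = 7 left)
May 1 + 7 = May 8, 2039


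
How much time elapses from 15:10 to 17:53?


2h 43m

End time in minutes: 17×60 + 53 = 1073
Start time in minutes: 15×60 + 10 = 910
Difference = 1073 - 910 = 163 minutes
= 2 hours 43 minutes


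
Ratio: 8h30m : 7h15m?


34:29 (1.17)

Duration 1: 510 minutes
Duration 2: 435 minutes
Ratio = 510:435
GCD = 15
Simplified = 34:29
As a decimal: 34/29 ≈ 1.17


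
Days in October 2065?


31 days

Month: October (month 10)
October has 31 days


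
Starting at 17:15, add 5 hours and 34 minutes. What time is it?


22:49

Start: 1035 minutes from midnight
Add: 334 minutes
Total: 1369 minutes
Hours: 1369 ÷ 60 = 22 remainder 49


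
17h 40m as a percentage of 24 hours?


Total minutes: 17×60 + 40 = 1060
Day = 24×60 = 1440 minutes
Fraction = 1060/1440 ≈ 0.7361
As a percentage: 1060/1440 × 100 ≈ 73.61%

0.7361 (73.61%)


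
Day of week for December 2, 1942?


Wednesday

Zeller's congruence:
q=2, m=12, k=42, j=19
h = (2 + ⌊13×13/5⌋ + 42 + ⌊42/4⌋ + ⌊19/4⌋ - 2×19) mod 7
= (2 + 33 + 42 + 10 + 4 - 38) mod 7
= 53 mod 7 = 4
h=4 → Wednesday


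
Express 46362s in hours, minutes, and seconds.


Hours: 46362 ÷ 3600 = 12 remainder 3162
Minutes: 3162 ÷ 60 = 52 remainder 42
Seconds: 42

12h 52m 42s


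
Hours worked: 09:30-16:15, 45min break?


Total time = (16×60+15) - (9×60+30)
= 975 - 570 = 405 min
Minus break: 405 - 45 = 360 min
= 6h 0m

6h 0m (360 minutes)


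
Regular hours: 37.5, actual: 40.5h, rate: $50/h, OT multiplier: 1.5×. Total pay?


$2100.00

Regular: 37.5h × $50 = $1875.00
Overtime: 40.5 - 37.5 = 3.0h
OT pay: 3.0h × $50 × 1.5 = $225.00
Total = $1875.00 + $225.00 = $2100.00


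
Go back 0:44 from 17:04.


16:20

Start: 1024 minutes from midnight
Subtract: 44 minutes
Remaining: 1024 - 44 = 980
Hours: 16, Minutes: 20


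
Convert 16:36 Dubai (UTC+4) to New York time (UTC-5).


Time difference = UTC-5 - UTC+4 = -9 hours
New hour = (16 -9) mod 24
= 7 mod 24 = 7
Minutes unchanged → 07:36

07:36


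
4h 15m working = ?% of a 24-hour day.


Time: 255 minutes
Day: 1440 minutes
Percentage = (255/1440) × 100 ≈ 17.7%

17.7%


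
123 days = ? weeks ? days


17 weeks 4 days

Weeks: 123 ÷ 7 = 17 remainder 4


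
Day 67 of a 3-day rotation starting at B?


Shifts: A, B, C
Start: B (index 1)
Day 67: (1 + 67 - 1) mod 3
= 67 mod 3
= 1
Index 1 → shift B

Shift B


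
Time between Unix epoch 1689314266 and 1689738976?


424710 seconds (118.0 hours / 4.92 days)

Difference = 1689738976 - 1689314266 = 424710 seconds
In hours: 424710 / 3600 ≈ 118.0
In days: 424710 / 86400 ≈ 4.92


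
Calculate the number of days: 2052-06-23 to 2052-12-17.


177 days

From June 23, 2052 to December 17, 2052
Rest of June 2052: 30 - 23 = 7
Full months: July 31, August 31, September 30, October 31, November 30
Days into December 2052: 17
Total = 7 + 31 + 31 + 30 + 31 + 30 + 17 = 177 days


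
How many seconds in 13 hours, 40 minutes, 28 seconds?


Hours: 13 × 3600 = 46800
Minutes: 40 × 60 = 2400
Seconds: 28
Total = 46800 + 2400 + 28 = 49228

49228 seconds


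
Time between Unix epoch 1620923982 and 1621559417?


Difference = 1621559417 - 1620923982 = 635435 seconds
In hours: 635435 / 3600 ≈ 176.5
In days: 635435 / 86400 ≈ 7.35

635435 seconds (176.5 hours / 7.35 days)


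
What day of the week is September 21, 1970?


Monday

Zeller's congruence:
q=21, m=9, k=70, j=19
h = (21 + ⌊13×10/5⌋ + 70 + ⌊70/4⌋ + ⌊19/4⌋ - 2×19) mod 7
= (21 + 26 + 70 + 17 + 4 - 38) mod 7
= 100 mod 7 = 2
h=2 → Monday


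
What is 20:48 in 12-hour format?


8:48 PM

Hour: 20
20 - 12 = 8 → PM


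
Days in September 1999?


Month: September (month 9)
September has 30 days

30 days


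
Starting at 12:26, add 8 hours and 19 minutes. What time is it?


20:45

Start: 746 minutes from midnight
Add: 499 minutes
Total: 1245 minutes
Hours: 1245 ÷ 60 = 20 remainder 45


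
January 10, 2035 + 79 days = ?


March 30, 2035

Start: January 10, 2035
Add 79 days
January 10 → February 1: 31 - 10 + 1 = 22 days (79 - 22 = 57 left)
February 1 → March 1: 28 - 1 + 1 = 28 days (57 - 28 = 29 left)
March 1 + 29 = March 30, 2035


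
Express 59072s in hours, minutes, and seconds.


Hours: 59072 ÷ 3600 = 16 remainder 1472
Minutes: 1472 ÷ 60 = 24 remainder 32
Seconds: 32

16h 24m 32s


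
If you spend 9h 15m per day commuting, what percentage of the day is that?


Time: 555 minutes
Day: 1440 minutes
Percentage = (555/1440) × 100 ≈ 38.5%

38.5%


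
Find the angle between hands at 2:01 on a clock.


Hour hand = 2×30 + 1×0.5 = 60.5°
Minute hand = 1×6 = 6°
Difference = |60.5 - 6| = 54.5°

54.5°


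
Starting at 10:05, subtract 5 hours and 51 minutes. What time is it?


04:14

Start: 605 minutes from midnight
Subtract: 351 minutes
Remaining: 605 - 351 = 254
Hours: 4, Minutes: 14


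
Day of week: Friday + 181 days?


Thursday

Start: Friday (index 4)
(4 + 181) mod 7
= 185 mod 7
= 3
Index 3 → Thursday


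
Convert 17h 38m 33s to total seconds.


63513 seconds

Hours: 17 × 3600 = 61200
Minutes: 38 × 60 = 2280
Seconds: 33
Total = 61200 + 2280 + 33 = 63513


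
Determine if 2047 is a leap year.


No

Rules: divisible by 4 AND (not by 100 OR by 400)
2047 ÷ 4 = 511 remainder 3 → not divisible by 4
Not divisible by 4 → not a leap year


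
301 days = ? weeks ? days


43 weeks 0 days

Weeks: 301 ÷ 7 = 43 remainder 0


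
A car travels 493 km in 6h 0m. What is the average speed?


82.2 km/h

Distance: 493 km
Time: 6 hours
Speed = 493 / 6 ≈ 82.2 km/h


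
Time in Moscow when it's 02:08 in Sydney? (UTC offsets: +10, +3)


19:08 (previous day)

Time difference = UTC+3 - UTC+10 = -7 hours
New hour = (2 -7) mod 24
= -5 mod 24 = 19
Minutes unchanged → 19:08; -5 < 0 → previous day


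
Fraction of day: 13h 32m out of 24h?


0.5639 (56.39%)

Total minutes: 13×60 + 32 = 812
Day = 24×60 = 1440 minutes
Fraction = 812/1440 ≈ 0.5639
As a percentage: 812/1440 × 100 ≈ 56.39%


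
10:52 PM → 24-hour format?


22:52

Input: 10:52 PM
PM: 10 + 12 = 22


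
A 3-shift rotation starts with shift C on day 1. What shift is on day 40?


Shifts: A, B, C
Start: C (index 2)
Day 40: (2 + 40 - 1) mod 3
= 41 mod 3
= 2
Index 2 → shift C

Shift C


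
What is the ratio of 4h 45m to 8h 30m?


19:34 (0.56)

Duration 1: 285 minutes
Duration 2: 510 minutes
Ratio = 285:510
GCD = 15
Simplified = 19:34
As a decimal: 19/34 ≈ 0.56


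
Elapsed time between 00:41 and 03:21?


End time in minutes: 3×60 + 21 = 201
Start time in minutes: 0×60 + 41 = 41
Difference = 201 - 41 = 160 minutes
= 2 hours 40 minutes

2h 40m


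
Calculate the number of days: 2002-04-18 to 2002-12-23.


From April 18, 2002 to December 23, 2002
Rest of April 2002: 30 - 18 = 12
Full months: May 31, June 30, July 31, August 31, September 30, October 31, November 30
Days into December 2002: 23
Total = 12 + 31 + 30 + 31 + 31 + 30 + 31 + 30 + 23 = 249 days

249 days


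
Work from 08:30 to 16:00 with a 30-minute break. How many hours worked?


Total time = (16×60+0) - (8×60+30)
= 960 - 510 = 450 min
Minus break: 450 - 30 = 420 min
= 7h 0m

7h 0m (420 minutes)


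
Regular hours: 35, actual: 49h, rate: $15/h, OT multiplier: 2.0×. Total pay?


$945.00

Regular: 35h × $15 = $525.00
Overtime: 49 - 35 = 14h
OT pay: 14h × $15 × 2.0 = $420.00
Total = $525.00 + $420.00 = $945.00


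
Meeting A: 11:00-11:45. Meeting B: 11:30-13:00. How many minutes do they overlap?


Meeting A: 660-705 (in minutes from midnight)
Meeting B: 690-780
Overlap start = max(660, 690) = 690
Overlap end = min(705, 780) = 705
Overlap = max(0, 705 - 690) = 15 min

15 minutes


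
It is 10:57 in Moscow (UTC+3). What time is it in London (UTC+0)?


07:57

Time difference = UTC+0 - UTC+3 = -3 hours
New hour = (10 -3) mod 24
= 7 mod 24 = 7
Minutes unchanged → 07:57


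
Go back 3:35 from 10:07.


Start: 607 minutes from midnight
Subtract: 215 minutes
Remaining: 607 - 215 = 392
Hours: 6, Minutes: 32

06:32


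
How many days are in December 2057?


31 days

Month: December (month 12)
December has 31 days


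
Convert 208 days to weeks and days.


29 weeks 5 days

Weeks: 208 ÷ 7 = 29 remainder 5


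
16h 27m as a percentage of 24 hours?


Total minutes: 16×60 + 27 = 987
Day = 24×60 = 1440 minutes
Fraction = 987/1440 ≈ 0.6854
As a percentage: 987/1440 × 100 ≈ 68.54%

0.6854 (68.54%)


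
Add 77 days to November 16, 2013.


Start: November 16, 2013
Add 77 days
November 16 → December 1: 30 - 16 + 1 = 15 days (77 - 15 = 62 left)
December 1 → January 1: 31 - 1 + 1 = 31 days (62 - 31 = 31 left)
January 1 → February 1: 31 - 1 + 1 = 31 days (31 - 31 = 0 left)
Land exactly on February 1, 2014

February 1, 2014


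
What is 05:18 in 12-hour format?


5:18 AM

Hour: 5
5 < 12 → AM


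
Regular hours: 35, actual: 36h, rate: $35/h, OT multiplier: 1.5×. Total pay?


Regular: 35h × $35 = $1225.00
Overtime: 36 - 35 = 1h
OT pay: 1h × $35 × 1.5 = $52.50
Total = $1225.00 + $52.50 = $1277.50

$1277.50


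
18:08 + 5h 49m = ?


Start: 1088 minutes from midnight
Add: 349 minutes
Total: 1437 minutes
Hours: 1437 ÷ 60 = 23 remainder 57

23:57


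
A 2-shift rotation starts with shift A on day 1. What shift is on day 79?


Shifts: A, B
Start: A (index 0)
Day 79: (0 + 79 - 1) mod 2
= 78 mod 2
= 0
Index 0 → shift A

Shift A


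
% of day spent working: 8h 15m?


Time: 495 minutes
Day: 1440 minutes
Percentage = (495/1440) × 100 ≈ 34.4%

34.4%


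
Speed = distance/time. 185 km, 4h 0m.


Distance: 185 km
Time: 4 hours
Speed = 185 / 4 ≈ 46.3 km/h

46.3 km/h


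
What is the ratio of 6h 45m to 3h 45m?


9:5 (1.80)

Duration 1: 405 minutes
Duration 2: 225 minutes
Ratio = 405:225
GCD = 45
Simplified = 9:5
As a decimal: 9/5 = 1.80


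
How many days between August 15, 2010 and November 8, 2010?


85 days

From August 15, 2010 to November 8, 2010
Rest of August 2010: 31 - 15 = 16
Full months: September 30, October 31
Days into November 2010: 8
Total = 16 + 30 + 31 + 8 = 85 days


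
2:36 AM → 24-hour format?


02:36

Input: 2:36 AM
AM hour stays: 2


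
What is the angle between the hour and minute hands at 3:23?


Hour hand = 3×30 + 23×0.5 = 101.5°
Minute hand = 23×6 = 138°
Difference = |101.5 - 138| = 36.5°

36.5°


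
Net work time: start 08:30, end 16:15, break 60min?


Total time = (16×60+15) - (8×60+30)
= 975 - 510 = 465 min
Minus break: 465 - 60 = 405 min
= 6h 45m

6h 45m (405 minutes)


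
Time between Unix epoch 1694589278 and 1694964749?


Difference = 1694964749 - 1694589278 = 375471 seconds
In hours: 375471 / 3600 ≈ 104.3
In days: 375471 / 86400 ≈ 4.35

375471 seconds (104.3 hours / 4.35 days)


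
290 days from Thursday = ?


Start: Thursday (index 3)
(3 + 290) mod 7
= 293 mod 7
= 6
Index 6 → Sunday

Sunday


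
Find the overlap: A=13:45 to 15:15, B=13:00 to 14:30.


Meeting A: 825-915 (in minutes from midnight)
Meeting B: 780-870
Overlap start = max(825, 780) = 825
Overlap end = min(915, 870) = 870
Overlap = max(0, 870 - 825) = 45 min

45 minutes


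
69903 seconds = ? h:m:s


19h 25m 3s

Hours: 69903 ÷ 3600 = 19 remainder 1503
Minutes: 1503 ÷ 60 = 25 remainder 3
Seconds: 3


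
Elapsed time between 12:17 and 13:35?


End time in minutes: 13×60 + 35 = 815
Start time in minutes: 12×60 + 17 = 737
Difference = 815 - 737 = 78 minutes
= 1 hours 18 minutes

1h 18m


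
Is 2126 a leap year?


Rules: divisible by 4 AND (not by 100 OR by 400)
2126 ÷ 4 = 531 remainder 2 → not divisible by 4
Not divisible by 4 → not a leap year

No


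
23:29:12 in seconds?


84552 seconds

Hours: 23 × 3600 = 82800
Minutes: 29 × 60 = 1740
Seconds: 12
Total = 82800 + 1740 + 12 = 84552


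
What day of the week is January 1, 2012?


Sunday

Zeller's congruence:
q=1, m=13, k=11, j=20
h = (1 + ⌊13×14/5⌋ + 11 + ⌊11/4⌋ + ⌊20/4⌋ - 2×20) mod 7
= (1 + 36 + 11 + 2 + 5 - 40) mod 7
= 15 mod 7 = 1
h=1 → Sunday


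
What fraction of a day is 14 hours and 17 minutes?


Total minutes: 14×60 + 17 = 857
Day = 24×60 = 1440 minutes
Fraction = 857/1440 ≈ 0.5951
As a percentage: 857/1440 × 100 ≈ 59.51%

0.5951 (59.51%)


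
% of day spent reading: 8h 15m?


34.4%

Time: 495 minutes
Day: 1440 minutes
Percentage = (495/1440) × 100 ≈ 34.4%


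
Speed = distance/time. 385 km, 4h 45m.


81.1 km/h

Distance: 385 km
Time: 4h 45m = 285 min = 285/60 = 19/4 hours
Speed = 385 ÷ (19/4) = 385 × 4 / 19 = 1540/19 ≈ 81.1 km/h


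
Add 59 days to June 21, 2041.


August 19, 2041

Start: June 21, 2041
Add 59 days
June 21 → July 1: 30 - 21 + 1 = 10 days (59 - 10 = 49 left)
July 1 → August 1: 31 - 1 + 1 = 31 days (49 - 31 = 18 left)
August 1 + 18 = August 19, 2041


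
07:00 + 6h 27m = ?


Start: 420 minutes from midnight
Add: 387 minutes
Total: 807 minutes
Hours: 807 ÷ 60 = 13 remainder 27

13:27


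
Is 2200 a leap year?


Rules: divisible by 4 AND (not by 100 OR by 400)
2200 ÷ 4 = 550 exactly → divisible by 4
2200 ÷ 100 = 22 exactly → divisible by 100
2200 ÷ 400 = 5 remainder 200 → not divisible by 400
Divisible by 100 but not by 400 → not a leap year

No


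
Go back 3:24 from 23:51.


Start: 1431 minutes from midnight
Subtract: 204 minutes
Remaining: 1431 - 204 = 1227
Hours: 20, Minutes: 27

20:27


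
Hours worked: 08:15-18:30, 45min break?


9h 30m (570 minutes)

Total time = (18×60+30) - (8×60+15)
= 1110 - 495 = 615 min
Minus break: 615 - 45 = 570 min
= 9h 30m


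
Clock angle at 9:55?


Hour hand = 9×30 + 55×0.5 = 297.5°
Minute hand = 55×6 = 330°
Difference = |297.5 - 330| = 32.5°

32.5°


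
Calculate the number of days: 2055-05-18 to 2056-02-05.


From May 18, 2055 to February 5, 2056
Rest of May 2055: 31 - 18 = 13
Full months: June 30, July 31, August 31, September 30, October 31, November 30, December 31, January 31
Days into February 2056: 5
Total = 13 + 30 + 31 + 31 + 30 + 31 + 30 + 31 + 31 + 5 = 263 days

263 days


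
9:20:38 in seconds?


33638 seconds

Hours: 9 × 3600 = 32400
Minutes: 20 × 60 = 1200
Seconds: 38
Total = 32400 + 1200 + 38 = 33638


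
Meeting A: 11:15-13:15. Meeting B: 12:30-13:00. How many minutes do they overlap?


30 minutes

Meeting A: 675-795 (in minutes from midnight)
Meeting B: 750-780
Overlap start = max(675, 750) = 750
Overlap end = min(795, 780) = 780
Overlap = max(0, 780 - 750) = 30 min


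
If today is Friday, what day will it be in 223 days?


Start: Friday (index 4)
(4 + 223) mod 7
= 227 mod 7
= 3
Index 3 → Thursday

Thursday
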